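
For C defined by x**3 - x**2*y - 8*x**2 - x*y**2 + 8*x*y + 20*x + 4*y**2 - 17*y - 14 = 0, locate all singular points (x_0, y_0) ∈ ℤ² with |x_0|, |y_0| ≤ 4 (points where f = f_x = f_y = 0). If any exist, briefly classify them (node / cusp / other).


Singular points: {(3, 1)}; classification: cusp.

Compute partial derivatives:
  f_x = 3*x**2 - 2*x*y - 16*x - y**2 + 8*y + 20.
  f_y = -x**2 - 2*x*y + 8*x + 8*y - 17.
Scan x_0 ∈ {−4, ..., 4}. For each x_0, f_y(x_0, y) is a polynomial in y; find its integer roots y ∈ {−4, ..., 4}, then test f_x and f at those candidates.
  x = -4: f_y(-4, y) = 16*y - 65; no integer root y with |y| ≤ 4.
  x = -3: f_y(-3, y) = 14*y - 50; no integer root y with |y| ≤ 4.
  x = -2: f_y(-2, y) = 12*y - 37; no integer root y with |y| ≤ 4.
  x = -1: f_y(-1, y) = 10*y - 26; no integer root y with |y| ≤ 4.
  x = 0: f_y(0, y) = 8*y - 17; no integer root y with |y| ≤ 4.
  x = 1: f_y(1, y) = 6*y - 10; no integer root y with |y| ≤ 4.
  x = 2: f_y(2, y) = 4*y - 5; no integer root y with |y| ≤ 4.
  x = 3: f_y(3, y) = 2*y - 2; vanishes at y ∈ {1}. (3, 1): f_x = 0, f = 0 — SINGULAR.
  x = 4: f_y(4, y) = -1; no integer root y with |y| ≤ 4.
Only singular point on the grid: (3, 1).
Classify: substitute x = 3 + u, y = 1 + v and expand: f = u**3 - u**2*v - u*v**2 + v**2.
No constant or linear terms (consistent with a singular point). Quadratic part: v**2. Cubic part: u**3 - u**2*v - u*v**2.
The quadratic part v**2 is a perfect square, so there is a single (double) tangent line v = 0, i.e. y = 1. Restricting the cubic part to that line (v = 0) leaves u**3 ≠ 0, so f is not divisible by v and the branch is v² ≈ -u**3 to lowest order — this is a cusp.
Classification: cusp.


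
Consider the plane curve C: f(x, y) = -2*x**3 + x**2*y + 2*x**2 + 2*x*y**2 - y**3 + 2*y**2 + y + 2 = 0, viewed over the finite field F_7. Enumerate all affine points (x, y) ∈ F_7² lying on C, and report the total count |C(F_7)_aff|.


Affine F_7-points: {(1, 1), (1, 2), (3, 4), (3, 5), (3, 6), (4, 2), (4, 4), (5, 1), (6, 1)}; count = 9.

For each of the 49 pairs (x, y) ∈ F_7², evaluate f(x, y) mod 7. Record the zeros.
  x = 0: [0↦2, 1↦4, 2↦4, 3↦3, 4↦2, 5↦2, 6↦4]  zeros at y ∈ ∅
  x = 1: [0↦2, 1↦0, 2↦0, 3↦3, 4↦3, 5↦1, 6↦5]  zeros at y ∈ {1, 2}
  x = 2: [0↦1, 1↦4, 2↦6, 3↦1, 4↦4, 5↦2, 6↦3]  zeros at y ∈ ∅
  x = 3: [0↦1, 1↦4, 2↦3, 3↦6, 4↦0, 5↦0, 6↦0]  zeros at y ∈ {4, 5, 6}
  x = 4: [0↦4, 1↦2, 2↦0, 3↦6, 4↦0, 5↦4, 6↦5]  zeros at y ∈ {2, 4}
  x = 5: [0↦5, 1↦0, 2↦6, 3↦3, 4↦6, 5↦2, 6↦6]  zeros at y ∈ {1}
  x = 6: [0↦6, 1↦0, 2↦2, 3↦6, 4↦6, 5↦3, 6↦5]  zeros at y ∈ {1}
Collecting zeros: affine points = {(1, 1), (1, 2), (3, 4), (3, 5), (3, 6), (4, 2), (4, 4), (5, 1), (6, 1)}.
Total count |C(F_7)_aff| = 9.


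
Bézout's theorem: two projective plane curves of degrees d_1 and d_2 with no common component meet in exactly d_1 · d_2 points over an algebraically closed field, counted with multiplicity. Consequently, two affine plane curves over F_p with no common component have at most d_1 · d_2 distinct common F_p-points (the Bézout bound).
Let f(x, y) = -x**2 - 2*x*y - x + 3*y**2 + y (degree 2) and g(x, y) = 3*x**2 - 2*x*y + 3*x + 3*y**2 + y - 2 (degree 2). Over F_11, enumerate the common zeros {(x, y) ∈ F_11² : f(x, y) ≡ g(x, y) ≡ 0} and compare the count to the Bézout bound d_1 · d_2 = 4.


Common zeros: {(2, 2), (2, 10), (8, 8)}; count = 3; Bézout bound = 4.

deg(f) = 2, deg(g) = 2, so Bézout bound = 4.
Scan x ∈ F_11. For each x, list the y ∈ F_11 with f(x, y) ≡ 0 and those with g(x, y) ≡ 0 (mod 11); the common zeros in that column are the intersection.
  x = 0: f ≡ 0 at y ∈ {0, 7}; g ≡ 0 at y ∈ {8, 10}; common: ∅.
  x = 1: f ≡ 0 at y ∈ {1, 3}; g ≡ 0 at y ∈ ∅; common: ∅.
  x = 2: f ≡ 0 at y ∈ {2, 10}; g ≡ 0 at y ∈ {2, 10}; common: {2, 10}.
  x = 3: f ≡ 0 at y ∈ {3, 6}; g ≡ 0 at y ∈ ∅; common: ∅.
  x = 4: f ≡ 0 at y ∈ {2, 4}; g ≡ 0 at y ∈ ∅; common: ∅.
  x = 5: f ≡ 0 at y ∈ {5, 9}; g ≡ 0 at y ∈ {0, 3}; common: ∅.
  x = 6: f ≡ 0 at y ∈ {5, 6}; g ≡ 0 at y ∈ ∅; common: ∅.
  x = 7: f ≡ 0 at y ∈ {1, 7}; g ≡ 0 at y ∈ {3, 5}; common: ∅.
  x = 8: f ≡ 0 at y ∈ {8}; g ≡ 0 at y ∈ {8}; common: {8}.
  x = 9: f ≡ 0 at y ∈ {4, 9}; g ≡ 0 at y ∈ ∅; common: ∅.
  x = 10: f ≡ 0 at y ∈ {0, 10}; g ≡ 0 at y ∈ {5}; common: ∅.
Collecting: common zeros = {(2, 2), (2, 10), (8, 8)}, so the count is 3.
Comparison with the Bézout bound: 3 ≤ 4 = deg(f)·deg(g), as expected for curves with no common component (the affine F_11-count falls short of the bound because intersections may lie at infinity, over extension fields, or carry multiplicity).


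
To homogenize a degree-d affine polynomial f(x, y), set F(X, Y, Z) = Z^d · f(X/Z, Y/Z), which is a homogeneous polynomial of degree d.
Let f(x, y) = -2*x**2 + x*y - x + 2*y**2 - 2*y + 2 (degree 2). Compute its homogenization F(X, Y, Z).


F(X, Y, Z) = -2*X**2 + X*Y - X*Z + 2*Y**2 - 2*Y*Z + 2*Z**2

deg(f) = 2.
Substitute x = X/Z, y = Y/Z into f, then multiply by Z^2.
  monomial -2·x^2·y^0 ↦ -2·X^2·Y^0·Z^0.
  monomial 1·x^1·y^1 ↦ 1·X^1·Y^1·Z^0.
  monomial -1·x^1·y^0 ↦ -1·X^1·Y^0·Z^1.
  monomial 2·x^0·y^2 ↦ 2·X^0·Y^2·Z^0.
  monomial -2·x^0·y^1 ↦ -2·X^0·Y^1·Z^1.
  monomial 2·x^0·y^0 ↦ 2·X^0·Y^0·Z^2.
Collecting: F(X, Y, Z) = -2*X**2 + X*Y - X*Z + 2*Y**2 - 2*Y*Z + 2*Z**2.


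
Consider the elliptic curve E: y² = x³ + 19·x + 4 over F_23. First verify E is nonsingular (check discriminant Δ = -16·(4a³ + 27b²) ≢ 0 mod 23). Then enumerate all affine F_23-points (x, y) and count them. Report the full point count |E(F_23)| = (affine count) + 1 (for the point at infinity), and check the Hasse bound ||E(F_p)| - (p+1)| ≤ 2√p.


Affine points = {(0, 2), (0, 21), (1, 1), (1, 22), (2, 2), (2, 21), (4, 11), (4, 12), (6, 9), (6, 14), (8, 1), (8, 22), (11, 7), (11, 16), (14, 1), (14, 22), (19, 5), (19, 18), (20, 9), (20, 14), (21, 2), (21, 21)}; affine count = 22; |E(F_23)| = 23.

Discriminant check: Δ ∝ 4a³ + 27b² = 4·19³ + 27·4² = 4·6859 + 27·16 ≡ 15 (mod 23). Nonzero ⇒ E is nonsingular.
For each x ∈ F_23, compute rhs = x³ + 19·x + 4 mod 23, then count y ∈ F_23 with y² ≡ rhs.
  x = 0: rhs = 4, matching y values: 2, 21 (2 points).
  x = 1: rhs = 1, matching y values: 1, 22 (2 points).
  x = 2: rhs = 4, matching y values: 2, 21 (2 points).
  x = 3: rhs = 19, matching y values: none (0 points).
  x = 4: rhs = 6, matching y values: 11, 12 (2 points).
  x = 5: rhs = 17, matching y values: none (0 points).
  x = 6: rhs = 12, matching y values: 9, 14 (2 points).
  x = 7: rhs = 20, matching y values: none (0 points).
  x = 8: rhs = 1, matching y values: 1, 22 (2 points).
  x = 9: rhs = 7, matching y values: none (0 points).
  x = 10: rhs = 21, matching y values: none (0 points).
  x = 11: rhs = 3, matching y values: 7, 16 (2 points).
  x = 12: rhs = 5, matching y values: none (0 points).
  x = 13: rhs = 10, matching y values: none (0 points).
  x = 14: rhs = 1, matching y values: 1, 22 (2 points).
  x = 15: rhs = 7, matching y values: none (0 points).
  x = 16: rhs = 11, matching y values: none (0 points).
  x = 17: rhs = 19, matching y values: none (0 points).
  x = 18: rhs = 14, matching y values: none (0 points).
  x = 19: rhs = 2, matching y values: 5, 18 (2 points).
  x = 20: rhs = 12, matching y values: 9, 14 (2 points).
  x = 21: rhs = 4, matching y values: 2, 21 (2 points).
  x = 22: rhs = 7, matching y values: none (0 points).
Total affine count: 22.
Full point count |E(F_23)| = 22 + 1 = 23.
Hasse bound: |23 − (23+1)| = |-1| = 1 ≤ 2√23 ≈ 9.5917 ✓.


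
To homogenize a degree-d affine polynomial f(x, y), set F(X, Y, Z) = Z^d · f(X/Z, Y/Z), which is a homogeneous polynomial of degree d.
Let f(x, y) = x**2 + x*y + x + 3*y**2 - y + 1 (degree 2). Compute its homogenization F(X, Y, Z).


F(X, Y, Z) = X**2 + X*Y + X*Z + 3*Y**2 - Y*Z + Z**2

deg(f) = 2.
Substitute x = X/Z, y = Y/Z into f, then multiply by Z^2.
  monomial 1·x^2·y^0 ↦ 1·X^2·Y^0·Z^0.
  monomial 1·x^1·y^1 ↦ 1·X^1·Y^1·Z^0.
  monomial 1·x^1·y^0 ↦ 1·X^1·Y^0·Z^1.
  monomial 3·x^0·y^2 ↦ 3·X^0·Y^2·Z^0.
  monomial -1·x^0·y^1 ↦ -1·X^0·Y^1·Z^1.
  monomial 1·x^0·y^0 ↦ 1·X^0·Y^0·Z^2.
Collecting: F(X, Y, Z) = X**2 + X*Y + X*Z + 3*Y**2 - Y*Z + Z**2.


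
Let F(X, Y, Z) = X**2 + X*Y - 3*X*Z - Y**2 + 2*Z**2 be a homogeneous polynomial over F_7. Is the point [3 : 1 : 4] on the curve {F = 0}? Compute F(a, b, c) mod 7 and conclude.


F(3,1,4) ≡ 0 (mod 7); P is on the curve.

Evaluate F(3, 1, 4) term-by-term (mod 7).
  X**2 ↦ 1·9·1·1 = 9
  X*Y ↦ 1·3·1·1 = 3
  -3*X*Z ↦ -3·3·1·4 = -36
  -Y**2 ↦ -1·1·1·1 = -1
  2*Z**2 ↦ 2·1·1·16 = 32
Sum: F(3, 1, 4) = (9) + (3) + (-36) + (-1) + (32) = 7.
Reducing mod 7: 7 ≡ 0 (mod 7).
Since F(a, b, c) ≡ 0 (mod 7), P lies on the curve.


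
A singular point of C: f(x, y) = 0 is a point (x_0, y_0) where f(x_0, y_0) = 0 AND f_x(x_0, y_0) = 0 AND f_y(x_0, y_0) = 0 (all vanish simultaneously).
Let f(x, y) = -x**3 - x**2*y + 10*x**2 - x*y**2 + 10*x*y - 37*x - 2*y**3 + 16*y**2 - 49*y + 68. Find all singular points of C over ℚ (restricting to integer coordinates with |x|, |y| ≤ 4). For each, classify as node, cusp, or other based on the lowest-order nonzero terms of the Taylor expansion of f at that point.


Singular points: {(3, 2)}; classification: node.

Compute partial derivatives:
  f_x = -3*x**2 - 2*x*y + 20*x - y**2 + 10*y - 37.
  f_y = -x**2 - 2*x*y + 10*x - 6*y**2 + 32*y - 49.
Scan x_0 ∈ {−4, ..., 4}. For each x_0, f_y(x_0, y) is a polynomial in y; find its integer roots y ∈ {−4, ..., 4}, then test f_x and f at those candidates.
  x = -4: f_y(-4, y) = -6*y**2 + 40*y - 105; no integer root y with |y| ≤ 4.
  x = -3: f_y(-3, y) = -6*y**2 + 38*y - 88; no integer root y with |y| ≤ 4.
  x = -2: f_y(-2, y) = -6*y**2 + 36*y - 73; no integer root y with |y| ≤ 4.
  x = -1: f_y(-1, y) = -6*y**2 + 34*y - 60; no integer root y with |y| ≤ 4.
  x = 0: f_y(0, y) = -6*y**2 + 32*y - 49; no integer root y with |y| ≤ 4.
  x = 1: f_y(1, y) = -6*y**2 + 30*y - 40; no integer root y with |y| ≤ 4.
  x = 2: f_y(2, y) = -6*y**2 + 28*y - 33; no integer root y with |y| ≤ 4.
  x = 3: f_y(3, y) = -6*y**2 + 26*y - 28; vanishes at y ∈ {2}. (3, 2): f_x = 0, f = 0 — SINGULAR.
  x = 4: f_y(4, y) = -6*y**2 + 24*y - 25; no integer root y with |y| ≤ 4.
Only singular point on the grid: (3, 2).
Classify: substitute x = 3 + u, y = 2 + v and expand: f = -u**3 - u**2*v - u**2 - u*v**2 - 2*v**3 + v**2.
No constant or linear terms (consistent with a singular point). Quadratic part: -u**2 + v**2. Cubic part: -u**3 - u**2*v - u*v**2 - 2*v**3.
The quadratic part v**2 - u**2 = (v − u)(v + u) splits into two distinct linear factors, so there are two distinct tangent lines y − 2 = ±(x − 3) — this is a node (ordinary double point).
Classification: node.


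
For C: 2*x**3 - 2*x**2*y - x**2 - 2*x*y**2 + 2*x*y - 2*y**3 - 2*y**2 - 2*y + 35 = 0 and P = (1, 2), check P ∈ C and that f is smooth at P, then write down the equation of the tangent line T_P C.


Tangent line at P: -8*x - 42*y + 92 = 0.

Step 1: f(1, 2) = 0, so P lies on C.
Step 2: partial derivatives
  f_x(x, y) = 6*x**2 - 4*x*y - 2*x - 2*y**2 + 2*y, f_y(x, y) = -2*x**2 - 4*x*y + 2*x - 6*y**2 - 4*y - 2.
  f_x(P) = -8, f_y(P) = -42 (gradient nonzero, so P is smooth).
Step 3: tangent line at P: -8·(x − 1) + -42·(y − 2) = 0.
Expanding: -8*x - 42*y + 92 = 0.


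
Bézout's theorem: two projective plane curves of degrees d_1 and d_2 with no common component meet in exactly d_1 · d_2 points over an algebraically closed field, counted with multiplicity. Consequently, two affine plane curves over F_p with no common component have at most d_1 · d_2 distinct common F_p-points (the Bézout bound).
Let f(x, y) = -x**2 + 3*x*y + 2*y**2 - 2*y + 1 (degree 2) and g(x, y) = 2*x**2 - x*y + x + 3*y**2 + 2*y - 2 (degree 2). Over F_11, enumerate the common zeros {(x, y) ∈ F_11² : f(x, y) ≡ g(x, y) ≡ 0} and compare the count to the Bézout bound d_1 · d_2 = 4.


Common zeros: {(4, 3)}; count = 1; Bézout bound = 4.

deg(f) = 2, deg(g) = 2, so Bézout bound = 4.
Scan x ∈ F_11. For each x, list the y ∈ F_11 with f(x, y) ≡ 0 and those with g(x, y) ≡ 0 (mod 11); the common zeros in that column are the intersection.
  x = 0: f ≡ 0 at y ∈ ∅; g ≡ 0 at y ∈ ∅; common: ∅.
  x = 1: f ≡ 0 at y ∈ {0, 5}; g ≡ 0 at y ∈ {9}; common: ∅.
  x = 2: f ≡ 0 at y ∈ ∅; g ≡ 0 at y ∈ {1, 10}; common: ∅.
  x = 3: f ≡ 0 at y ∈ {5, 8}; g ≡ 0 at y ∈ {6, 9}; common: ∅.
  x = 4: f ≡ 0 at y ∈ {3}; g ≡ 0 at y ∈ {3, 5}; common: {3}.
  x = 5: f ≡ 0 at y ∈ {3, 7}; g ≡ 0 at y ∈ {6}; common: ∅.
  x = 6: f ≡ 0 at y ∈ ∅; g ≡ 0 at y ∈ ∅; common: ∅.
  x = 7: f ≡ 0 at y ∈ ∅; g ≡ 0 at y ∈ ∅; common: ∅.
  x = 8: f ≡ 0 at y ∈ {2, 9}; g ≡ 0 at y ∈ {3, 10}; common: ∅.
  x = 9: f ≡ 0 at y ∈ {2}; g ≡ 0 at y ∈ {1, 5}; common: ∅.
  x = 10: f ≡ 0 at y ∈ {0, 8}; g ≡ 0 at y ∈ ∅; common: ∅.
Collecting: common zeros = {(4, 3)}, so the count is 1.
Comparison with the Bézout bound: 1 ≤ 4 = deg(f)·deg(g), as expected for curves with no common component (the affine F_11-count falls short of the bound because intersections may lie at infinity, over extension fields, or carry multiplicity).


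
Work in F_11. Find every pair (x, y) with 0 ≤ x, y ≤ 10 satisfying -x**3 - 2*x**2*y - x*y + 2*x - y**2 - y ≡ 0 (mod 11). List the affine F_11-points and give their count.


Affine F_11-points: {(0, 0), (0, 10), (1, 2), (1, 5), (3, 1), (3, 10), (4, 3), (4, 4), (5, 2), (5, 8), (7, 6), (7, 9), (10, 10)}; count = 13.

For each of the 121 pairs (x, y) ∈ F_11², evaluate f(x, y) mod 11. Record the zeros.
  x = 0: [0↦0, 1↦9, 2↦5, 3↦10, 4↦2, 5↦3, 6↦2, 7↦10, 8↦5, 9↦9, 10↦0]  zeros at y ∈ {0, 10}
  x = 1: [0↦1, 1↦7, 2↦0, 3↦2, 4↦2, 5↦0, 6↦7, 7↦1, 8↦4, 9↦5, 10↦4]  zeros at y ∈ {2, 5}
  x = 2: [0↦7, 1↦6, 2↦3, 3↦9, 4↦2, 5↦4, 6↦4, 7↦2, 8↦9, 9↦3, 10↦6]  zeros at y ∈ ∅
  x = 3: [0↦1, 1↦0, 2↦8, 3↦3, 4↦7, 5↦9, 6↦9, 7↦7, 8↦3, 9↦8, 10↦0]  zeros at y ∈ {1, 10}
  x = 4: [0↦10, 1↦5, 2↦9, 3↦0, 4↦0, 5↦9, 6↦5, 7↦10, 8↦2, 9↦3, 10↦2]  zeros at y ∈ {3, 4}
  x = 5: [0↦6, 1↦4, 2↦0, 3↦5, 4↦8, 5↦9, 6↦8, 7↦5, 8↦0, 9↦4, 10↦6]  zeros at y ∈ {2, 8}
  x = 6: [0↦5, 1↦2, 2↦8, 3↦1, 4↦3, 5↦3, 6↦1, 7↦8, 8↦2, 9↦5, 10↦6]  zeros at y ∈ ∅
  x = 7: [0↦1, 1↦4, 2↦5, 3↦4, 4↦1, 5↦7, 6↦0, 7↦2, 8↦2, 9↦0, 10↦7]  zeros at y ∈ {6, 9}
  x = 8: [0↦10, 1↦4, 2↦7, 3↦8, 4↦7, 5↦4, 6↦10, 7↦3, 8↦5, 9↦5, 10↦3]  zeros at y ∈ ∅
  x = 9: [0↦4, 1↦7, 2↦8, 3↦7, 4↦4, 5↦10, 6↦3, 7↦5, 8↦5, 9↦3, 10↦10]  zeros at y ∈ ∅
  x = 10: [0↦10, 1↦7, 2↦2, 3↦6, 4↦8, 5↦8, 6↦6, 7↦2, 8↦7, 9↦10, 10↦0]  zeros at y ∈ {10}
Collecting zeros: affine points = {(0, 0), (0, 10), (1, 2), (1, 5), (3, 1), (3, 10), (4, 3), (4, 4), (5, 2), (5, 8), (7, 6), (7, 9), (10, 10)}.
Total count |C(F_11)_aff| = 13.


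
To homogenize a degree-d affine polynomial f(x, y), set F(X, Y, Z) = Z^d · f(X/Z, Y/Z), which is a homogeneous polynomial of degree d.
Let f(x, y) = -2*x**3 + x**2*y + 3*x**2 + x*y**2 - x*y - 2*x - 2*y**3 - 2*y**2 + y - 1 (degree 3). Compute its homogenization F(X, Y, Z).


F(X, Y, Z) = -2*X**3 + X**2*Y + 3*X**2*Z + X*Y**2 - X*Y*Z - 2*X*Z**2 - 2*Y**3 - 2*Y**2*Z + Y*Z**2 - Z**3

deg(f) = 3.
Substitute x = X/Z, y = Y/Z into f, then multiply by Z^3.
  monomial -2·x^3·y^0 ↦ -2·X^3·Y^0·Z^0.
  monomial 1·x^2·y^1 ↦ 1·X^2·Y^1·Z^0.
  monomial 3·x^2·y^0 ↦ 3·X^2·Y^0·Z^1.
  monomial 1·x^1·y^2 ↦ 1·X^1·Y^2·Z^0.
  monomial -1·x^1·y^1 ↦ -1·X^1·Y^1·Z^1.
  monomial -2·x^1·y^0 ↦ -2·X^1·Y^0·Z^2.
  monomial -2·x^0·y^3 ↦ -2·X^0·Y^3·Z^0.
  monomial -2·x^0·y^2 ↦ -2·X^0·Y^2·Z^1.
  monomial 1·x^0·y^1 ↦ 1·X^0·Y^1·Z^2.
  monomial -1·x^0·y^0 ↦ -1·X^0·Y^0·Z^3.
Collecting: F(X, Y, Z) = -2*X**3 + X**2*Y + 3*X**2*Z + X*Y**2 - X*Y*Z - 2*X*Z**2 - 2*Y**3 - 2*Y**2*Z + Y*Z**2 - Z**3.


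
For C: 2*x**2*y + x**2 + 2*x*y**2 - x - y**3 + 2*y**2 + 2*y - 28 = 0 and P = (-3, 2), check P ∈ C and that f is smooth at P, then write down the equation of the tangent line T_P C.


Tangent line at P: -23*x - 8*y - 53 = 0.

Step 1: f(-3, 2) = 0, so P lies on C.
Step 2: partial derivatives
  f_x(x, y) = 4*x*y + 2*x + 2*y**2 - 1, f_y(x, y) = 2*x**2 + 4*x*y - 3*y**2 + 4*y + 2.
  f_x(P) = -23, f_y(P) = -8 (gradient nonzero, so P is smooth).
Step 3: tangent line at P: -23·(x − -3) + -8·(y − 2) = 0.
Expanding: -23*x - 8*y - 53 = 0.


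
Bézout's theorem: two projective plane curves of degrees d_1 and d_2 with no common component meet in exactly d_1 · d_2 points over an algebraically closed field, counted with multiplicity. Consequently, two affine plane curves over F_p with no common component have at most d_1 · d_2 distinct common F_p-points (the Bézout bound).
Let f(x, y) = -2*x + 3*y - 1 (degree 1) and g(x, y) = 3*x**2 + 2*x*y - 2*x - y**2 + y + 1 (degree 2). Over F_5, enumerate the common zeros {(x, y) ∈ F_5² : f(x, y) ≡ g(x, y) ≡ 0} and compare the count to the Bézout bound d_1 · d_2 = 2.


Common zeros: ∅; count = 0; Bézout bound = 2.

deg(f) = 1, deg(g) = 2, so Bézout bound = 2.
Scan x ∈ F_5. For each x, list the y ∈ F_5 with f(x, y) ≡ 0 and those with g(x, y) ≡ 0 (mod 5); the common zeros in that column are the intersection.
  x = 0: f ≡ 0 at y ∈ {2}; g ≡ 0 at y ∈ {3}; common: ∅.
  x = 1: f ≡ 0 at y ∈ {1}; g ≡ 0 at y ∈ ∅; common: ∅.
  x = 2: f ≡ 0 at y ∈ {0}; g ≡ 0 at y ∈ {2, 3}; common: ∅.
  x = 3: f ≡ 0 at y ∈ {4}; g ≡ 0 at y ∈ ∅; common: ∅.
  x = 4: f ≡ 0 at y ∈ {3}; g ≡ 0 at y ∈ {2}; common: ∅.
Collecting: common zeros = ∅, so the count is 0.
Comparison with the Bézout bound: 0 ≤ 2 = deg(f)·deg(g), as expected for curves with no common component (the affine F_5-count falls short of the bound because intersections may lie at infinity, over extension fields, or carry multiplicity).


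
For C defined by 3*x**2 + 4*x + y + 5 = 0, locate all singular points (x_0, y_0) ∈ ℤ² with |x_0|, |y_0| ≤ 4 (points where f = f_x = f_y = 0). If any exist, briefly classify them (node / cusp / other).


No singular points in the scanned grid; C is smooth there.

Compute partial derivatives:
  f_x = 6*x + 4.
  f_y = 1.
f_y = 1 is a nonzero constant, so f_y never vanishes: no point (x, y) can satisfy f = f_x = f_y = 0. In particular no (x, y) ∈ {−4, ..., 4}² is singular; the curve is smooth.


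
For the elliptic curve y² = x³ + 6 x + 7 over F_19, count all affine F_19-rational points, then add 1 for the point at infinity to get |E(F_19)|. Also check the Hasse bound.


Affine points = {(0, 8), (0, 11), (4, 0), (8, 4), (8, 15), (9, 7), (9, 12), (11, 6), (11, 13), (14, 2), (14, 17), (16, 0), (17, 5), (17, 14), (18, 0)}; affine count = 15; |E(F_19)| = 16.

Discriminant check: Δ ∝ 4a³ + 27b² = 4·6³ + 27·7² = 4·216 + 27·49 ≡ 2 (mod 19). Nonzero ⇒ E is nonsingular.
For each x ∈ F_19, compute rhs = x³ + 6·x + 7 mod 19, then count y ∈ F_19 with y² ≡ rhs.
  x = 0: rhs = 7, matching y values: 8, 11 (2 points).
  x = 1: rhs = 14, matching y values: none (0 points).
  x = 2: rhs = 8, matching y values: none (0 points).
  x = 3: rhs = 14, matching y values: none (0 points).
  x = 4: rhs = 0, matching y values: 0 (1 points).
  x = 5: rhs = 10, matching y values: none (0 points).
  x = 6: rhs = 12, matching y values: none (0 points).
  x = 7: rhs = 12, matching y values: none (0 points).
  x = 8: rhs = 16, matching y values: 4, 15 (2 points).
  x = 9: rhs = 11, matching y values: 7, 12 (2 points).
  x = 10: rhs = 3, matching y values: none (0 points).
  x = 11: rhs = 17, matching y values: 6, 13 (2 points).
  x = 12: rhs = 2, matching y values: none (0 points).
  x = 13: rhs = 2, matching y values: none (0 points).
  x = 14: rhs = 4, matching y values: 2, 17 (2 points).
  x = 15: rhs = 14, matching y values: none (0 points).
  x = 16: rhs = 0, matching y values: 0 (1 points).
  x = 17: rhs = 6, matching y values: 5, 14 (2 points).
  x = 18: rhs = 0, matching y values: 0 (1 points).
Total affine count: 15.
Full point count |E(F_19)| = 15 + 1 = 16.
Hasse bound: |16 − (19+1)| = |-4| = 4 ≤ 2√19 ≈ 8.7178 ✓.


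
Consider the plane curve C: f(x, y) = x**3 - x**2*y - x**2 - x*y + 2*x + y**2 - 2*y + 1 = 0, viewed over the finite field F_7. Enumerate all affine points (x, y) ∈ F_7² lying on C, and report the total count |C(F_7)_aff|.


Affine F_7-points: {(0, 1), (1, 1), (1, 3), (2, 4), (4, 3), (4, 5), (6, 3), (6, 6)}; count = 8.

For each of the 49 pairs (x, y) ∈ F_7², evaluate f(x, y) mod 7. Record the zeros.
  x = 0: [0↦1, 1↦0, 2↦1, 3↦4, 4↦2, 5↦2, 6↦4]  zeros at y ∈ {1}
  x = 1: [0↦3, 1↦0, 2↦6, 3↦0, 4↦3, 5↦1, 6↦1]  zeros at y ∈ {1, 3}
  x = 2: [0↦2, 1↦2, 2↦4, 3↦1, 4↦0, 5↦1, 6↦4]  zeros at y ∈ {4}
  x = 3: [0↦4, 1↦5, 2↦1, 3↦6, 4↦6, 5↦1, 6↦5]  zeros at y ∈ ∅
  x = 4: [0↦1, 1↦1, 2↦3, 3↦0, 4↦6, 5↦0, 6↦3]  zeros at y ∈ {3, 5}
  x = 5: [0↦6, 1↦3, 2↦2, 3↦3, 4↦6, 5↦4, 6↦4]  zeros at y ∈ ∅
  x = 6: [0↦4, 1↦3, 2↦4, 3↦0, 4↦5, 5↦5, 6↦0]  zeros at y ∈ {3, 6}
Collecting zeros: affine points = {(0, 1), (1, 1), (1, 3), (2, 4), (4, 3), (4, 5), (6, 3), (6, 6)}.
Total count |C(F_7)_aff| = 8.


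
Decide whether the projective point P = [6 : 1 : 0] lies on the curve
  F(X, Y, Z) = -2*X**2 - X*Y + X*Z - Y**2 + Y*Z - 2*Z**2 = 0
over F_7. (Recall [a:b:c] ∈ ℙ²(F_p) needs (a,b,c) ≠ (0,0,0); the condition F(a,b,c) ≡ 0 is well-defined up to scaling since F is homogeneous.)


F(6,1,0) ≡ 5 (mod 7); P is NOT on the curve.

Evaluate F(6, 1, 0) term-by-term (mod 7).
  -2*X**2 ↦ -2·36·1·1 = -72
  -X*Y ↦ -1·6·1·1 = -6
  X*Z ↦ 1·6·1·0 = 0
  -Y**2 ↦ -1·1·1·1 = -1
  Y*Z ↦ 1·1·1·0 = 0
  -2*Z**2 ↦ -2·1·1·0 = 0
Sum: F(6, 1, 0) = (-72) + (-6) + (0) + (-1) + (0) + (0) = -79.
Reducing mod 7: -79 ≡ 5 (mod 7).
Since F(a, b, c) ≡ 5 ≠ 0 (mod 7), P does NOT lie on the curve.


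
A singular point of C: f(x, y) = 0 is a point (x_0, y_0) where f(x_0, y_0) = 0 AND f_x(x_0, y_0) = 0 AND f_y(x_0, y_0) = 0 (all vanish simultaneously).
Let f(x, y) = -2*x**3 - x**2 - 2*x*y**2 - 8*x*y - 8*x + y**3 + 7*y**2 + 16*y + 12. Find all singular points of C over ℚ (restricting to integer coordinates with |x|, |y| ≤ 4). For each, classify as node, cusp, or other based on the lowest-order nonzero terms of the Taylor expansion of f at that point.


Singular points: {(0, -2)}; classification: node.

Compute partial derivatives:
  f_x = -6*x**2 - 2*x - 2*y**2 - 8*y - 8.
  f_y = -4*x*y - 8*x + 3*y**2 + 14*y + 16.
Scan x_0 ∈ {−4, ..., 4}. For each x_0, f_y(x_0, y) is a polynomial in y; find its integer roots y ∈ {−4, ..., 4}, then test f_x and f at those candidates.
  x = -4: f_y(-4, y) = 3*y**2 + 30*y + 48; vanishes at y ∈ {-2}. (-4, -2): f_x = -88 ≠ 0.
  x = -3: f_y(-3, y) = 3*y**2 + 26*y + 40; vanishes at y ∈ {-2}. (-3, -2): f_x = -48 ≠ 0.
  x = -2: f_y(-2, y) = 3*y**2 + 22*y + 32; vanishes at y ∈ {-2}. (-2, -2): f_x = -20 ≠ 0.
  x = -1: f_y(-1, y) = 3*y**2 + 18*y + 24; vanishes at y ∈ {-4, -2}. (-1, -4): f_x = -12 ≠ 0; (-1, -2): f_x = -4 ≠ 0.
  x = 0: f_y(0, y) = 3*y**2 + 14*y + 16; vanishes at y ∈ {-2}. (0, -2): f_x = 0, f = 0 — SINGULAR.
  x = 1: f_y(1, y) = 3*y**2 + 10*y + 8; vanishes at y ∈ {-2}. (1, -2): f_x = -8 ≠ 0.
  x = 2: f_y(2, y) = 3*y**2 + 6*y; vanishes at y ∈ {-2, 0}. (2, -2): f_x = -28 ≠ 0; (2, 0): f_x = -36 ≠ 0.
  x = 3: f_y(3, y) = 3*y**2 + 2*y - 8; vanishes at y ∈ {-2}. (3, -2): f_x = -60 ≠ 0.
  x = 4: f_y(4, y) = 3*y**2 - 2*y - 16; vanishes at y ∈ {-2}. (4, -2): f_x = -104 ≠ 0.
Only singular point on the grid: (0, -2).
Classify: substitute x = 0 + u, y = -2 + v and expand: f = -2*u**3 - u**2 - 2*u*v**2 + v**3 + v**2.
No constant or linear terms (consistent with a singular point). Quadratic part: -u**2 + v**2. Cubic part: -2*u**3 - 2*u*v**2 + v**3.
The quadratic part v**2 - u**2 = (v − u)(v + u) splits into two distinct linear factors, so there are two distinct tangent lines y − -2 = ±(x − 0) — this is a node (ordinary double point).
Classification: node.


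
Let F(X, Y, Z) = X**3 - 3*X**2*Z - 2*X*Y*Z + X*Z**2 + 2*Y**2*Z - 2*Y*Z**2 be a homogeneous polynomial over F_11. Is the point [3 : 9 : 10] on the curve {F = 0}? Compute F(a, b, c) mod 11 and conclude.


F(3,9,10) ≡ 8 (mod 11); P is NOT on the curve.

Evaluate F(3, 9, 10) term-by-term (mod 11).
  X**3 ↦ 1·27·1·1 = 27
  -3*X**2*Z ↦ -3·9·1·10 = -270
  -2*X*Y*Z ↦ -2·3·9·10 = -540
  X*Z**2 ↦ 1·3·1·100 = 300
  2*Y**2*Z ↦ 2·1·81·10 = 1620
  -2*Y*Z**2 ↦ -2·1·9·100 = -1800
Sum: F(3, 9, 10) = (27) + (-270) + (-540) + (300) + (1620) + (-1800) = -663.
Reducing mod 11: -663 ≡ 8 (mod 11).
Since F(a, b, c) ≡ 8 ≠ 0 (mod 11), P does NOT lie on the curve.


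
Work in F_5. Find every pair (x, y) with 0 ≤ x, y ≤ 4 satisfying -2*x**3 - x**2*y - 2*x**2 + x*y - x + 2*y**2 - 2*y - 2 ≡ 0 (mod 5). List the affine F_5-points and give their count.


Affine F_5-points: {(0, 3), (1, 3), (2, 1), (3, 2), (4, 3), (4, 4)}; count = 6.

For each of the 25 pairs (x, y) ∈ F_5², evaluate f(x, y) mod 5. Record the zeros.
  x = 0: [0↦3, 1↦3, 2↦2, 3↦0, 4↦2]  zeros at y ∈ {3}
  x = 1: [0↦3, 1↦3, 2↦2, 3↦0, 4↦2]  zeros at y ∈ {3}
  x = 2: [0↦2, 1↦0, 2↦2, 3↦3, 4↦3]  zeros at y ∈ {1}
  x = 3: [0↦3, 1↦2, 2↦0, 3↦2, 4↦3]  zeros at y ∈ {2}
  x = 4: [0↦4, 1↦2, 2↦4, 3↦0, 4↦0]  zeros at y ∈ {3, 4}
Collecting zeros: affine points = {(0, 3), (1, 3), (2, 1), (3, 2), (4, 3), (4, 4)}.
Total count |C(F_5)_aff| = 6.


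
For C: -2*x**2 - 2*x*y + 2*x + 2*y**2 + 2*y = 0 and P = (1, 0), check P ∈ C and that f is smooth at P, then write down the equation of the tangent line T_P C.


Tangent line at P: 2 - 2*x = 0.

Step 1: f(1, 0) = 0, so P lies on C.
Step 2: partial derivatives
  f_x(x, y) = -4*x - 2*y + 2, f_y(x, y) = -2*x + 4*y + 2.
  f_x(P) = -2, f_y(P) = 0 (gradient nonzero, so P is smooth).
Step 3: tangent line at P: -2·(x − 1) + 0·(y − 0) = 0.
Expanding: 2 - 2*x = 0.


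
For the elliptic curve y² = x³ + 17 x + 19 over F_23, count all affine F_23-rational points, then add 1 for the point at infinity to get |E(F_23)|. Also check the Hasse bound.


Affine points = {(4, 6), (4, 17), (8, 0), (9, 2), (9, 21), (10, 4), (10, 19), (17, 0), (18, 4), (18, 19), (19, 5), (19, 18), (21, 0), (22, 1), (22, 22)}; affine count = 15; |E(F_23)| = 16.

Discriminant check: Δ ∝ 4a³ + 27b² = 4·17³ + 27·19² = 4·4913 + 27·361 ≡ 5 (mod 23). Nonzero ⇒ E is nonsingular.
For each x ∈ F_23, compute rhs = x³ + 17·x + 19 mod 23, then count y ∈ F_23 with y² ≡ rhs.
  x = 0: rhs = 19, matching y values: none (0 points).
  x = 1: rhs = 14, matching y values: none (0 points).
  x = 2: rhs = 15, matching y values: none (0 points).
  x = 3: rhs = 5, matching y values: none (0 points).
  x = 4: rhs = 13, matching y values: 6, 17 (2 points).
  x = 5: rhs = 22, matching y values: none (0 points).
  x = 6: rhs = 15, matching y values: none (0 points).
  x = 7: rhs = 21, matching y values: none (0 points).
  x = 8: rhs = 0, matching y values: 0 (1 points).
  x = 9: rhs = 4, matching y values: 2, 21 (2 points).
  x = 10: rhs = 16, matching y values: 4, 19 (2 points).
  x = 11: rhs = 19, matching y values: none (0 points).
  x = 12: rhs = 19, matching y values: none (0 points).
  x = 13: rhs = 22, matching y values: none (0 points).
  x = 14: rhs = 11, matching y values: none (0 points).
  x = 15: rhs = 15, matching y values: none (0 points).
  x = 16: rhs = 17, matching y values: none (0 points).
  x = 17: rhs = 0, matching y values: 0 (1 points).
  x = 18: rhs = 16, matching y values: 4, 19 (2 points).
  x = 19: rhs = 2, matching y values: 5, 18 (2 points).
  x = 20: rhs = 10, matching y values: none (0 points).
  x = 21: rhs = 0, matching y values: 0 (1 points).
  x = 22: rhs = 1, matching y values: 1, 22 (2 points).
Total affine count: 15.
Full point count |E(F_23)| = 15 + 1 = 16.
Hasse bound: |16 − (23+1)| = |-8| = 8 ≤ 2√23 ≈ 9.5917 ✓.


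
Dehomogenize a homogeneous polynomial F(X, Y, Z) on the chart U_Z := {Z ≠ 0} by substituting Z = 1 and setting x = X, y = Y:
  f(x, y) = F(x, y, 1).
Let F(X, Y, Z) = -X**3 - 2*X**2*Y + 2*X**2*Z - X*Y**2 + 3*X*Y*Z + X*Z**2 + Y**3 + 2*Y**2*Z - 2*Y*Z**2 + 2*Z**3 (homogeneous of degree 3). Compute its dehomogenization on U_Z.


f(x, y) = -x**3 - 2*x**2*y + 2*x**2 - x*y**2 + 3*x*y + x + y**3 + 2*y**2 - 2*y + 2

On U_Z we set Z = 1. Each monomial c·X^i·Y^j·Z^k in F becomes c·x^i·y^j·1^k = c·x^i·y^j.
Substituting Z = 1: F(X, Y, 1) = -x**3 - 2*x**2*y + 2*x**2 - x*y**2 + 3*x*y + x + y**3 + 2*y**2 - 2*y + 2.
Note: deg(f) ≤ deg(F) = 3; strict inequality happens when F is divisible by Z (lost terms).


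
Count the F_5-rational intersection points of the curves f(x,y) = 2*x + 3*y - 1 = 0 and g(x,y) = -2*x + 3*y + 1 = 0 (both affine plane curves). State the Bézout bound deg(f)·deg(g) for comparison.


Common zeros: {(3, 0)}; count = 1; Bézout bound = 1.

deg(f) = 1, deg(g) = 1, so Bézout bound = 1.
Scan x ∈ F_5. For each x, list the y ∈ F_5 with f(x, y) ≡ 0 and those with g(x, y) ≡ 0 (mod 5); the common zeros in that column are the intersection.
  x = 0: f ≡ 0 at y ∈ {2}; g ≡ 0 at y ∈ {3}; common: ∅.
  x = 1: f ≡ 0 at y ∈ {3}; g ≡ 0 at y ∈ {2}; common: ∅.
  x = 2: f ≡ 0 at y ∈ {4}; g ≡ 0 at y ∈ {1}; common: ∅.
  x = 3: f ≡ 0 at y ∈ {0}; g ≡ 0 at y ∈ {0}; common: {0}.
  x = 4: f ≡ 0 at y ∈ {1}; g ≡ 0 at y ∈ {4}; common: ∅.
Collecting: common zeros = {(3, 0)}, so the count is 1.
Comparison with the Bézout bound: 1 ≤ 1 = deg(f)·deg(g), as expected for curves with no common component (the bound is attained).


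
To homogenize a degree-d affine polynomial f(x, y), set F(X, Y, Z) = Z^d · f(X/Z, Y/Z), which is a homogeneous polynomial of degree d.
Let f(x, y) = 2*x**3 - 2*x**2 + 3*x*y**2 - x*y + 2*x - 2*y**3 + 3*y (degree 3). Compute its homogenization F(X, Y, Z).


F(X, Y, Z) = 2*X**3 - 2*X**2*Z + 3*X*Y**2 - X*Y*Z + 2*X*Z**2 - 2*Y**3 + 3*Y*Z**2

deg(f) = 3.
Substitute x = X/Z, y = Y/Z into f, then multiply by Z^3.
  monomial 2·x^3·y^0 ↦ 2·X^3·Y^0·Z^0.
  monomial -2·x^2·y^0 ↦ -2·X^2·Y^0·Z^1.
  monomial 3·x^1·y^2 ↦ 3·X^1·Y^2·Z^0.
  monomial -1·x^1·y^1 ↦ -1·X^1·Y^1·Z^1.
  monomial 2·x^1·y^0 ↦ 2·X^1·Y^0·Z^2.
  monomial -2·x^0·y^3 ↦ -2·X^0·Y^3·Z^0.
  monomial 3·x^0·y^1 ↦ 3·X^0·Y^1·Z^2.
Collecting: F(X, Y, Z) = 2*X**3 - 2*X**2*Z + 3*X*Y**2 - X*Y*Z + 2*X*Z**2 - 2*Y**3 + 3*Y*Z**2.


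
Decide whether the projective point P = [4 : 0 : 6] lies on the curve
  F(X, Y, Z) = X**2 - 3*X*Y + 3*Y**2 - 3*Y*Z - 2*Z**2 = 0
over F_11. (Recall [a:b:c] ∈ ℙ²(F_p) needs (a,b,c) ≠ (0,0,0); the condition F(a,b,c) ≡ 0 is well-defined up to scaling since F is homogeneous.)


F(4,0,6) ≡ 10 (mod 11); P is NOT on the curve.

Evaluate F(4, 0, 6) term-by-term (mod 11).
  X**2 ↦ 1·16·1·1 = 16
  -3*X*Y ↦ -3·4·0·1 = 0
  3*Y**2 ↦ 3·1·0·1 = 0
  -3*Y*Z ↦ -3·1·0·6 = 0
  -2*Z**2 ↦ -2·1·1·36 = -72
Sum: F(4, 0, 6) = (16) + (0) + (0) + (0) + (-72) = -56.
Reducing mod 11: -56 ≡ 10 (mod 11).
Since F(a, b, c) ≡ 10 ≠ 0 (mod 11), P does NOT lie on the curve.


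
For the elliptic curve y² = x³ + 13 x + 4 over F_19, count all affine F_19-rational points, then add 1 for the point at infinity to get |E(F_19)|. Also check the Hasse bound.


Affine points = {(0, 2), (0, 17), (2, 0), (4, 5), (4, 14), (5, 2), (5, 17), (7, 1), (7, 18), (12, 8), (12, 11), (14, 2), (14, 17), (18, 3), (18, 16)}; affine count = 15; |E(F_19)| = 16.

Discriminant check: Δ ∝ 4a³ + 27b² = 4·13³ + 27·4² = 4·2197 + 27·16 ≡ 5 (mod 19). Nonzero ⇒ E is nonsingular.
For each x ∈ F_19, compute rhs = x³ + 13·x + 4 mod 19, then count y ∈ F_19 with y² ≡ rhs.
  x = 0: rhs = 4, matching y values: 2, 17 (2 points).
  x = 1: rhs = 18, matching y values: none (0 points).
  x = 2: rhs = 0, matching y values: 0 (1 points).
  x = 3: rhs = 13, matching y values: none (0 points).
  x = 4: rhs = 6, matching y values: 5, 14 (2 points).
  x = 5: rhs = 4, matching y values: 2, 17 (2 points).
  x = 6: rhs = 13, matching y values: none (0 points).
  x = 7: rhs = 1, matching y values: 1, 18 (2 points).
  x = 8: rhs = 12, matching y values: none (0 points).
  x = 9: rhs = 14, matching y values: none (0 points).
  x = 10: rhs = 13, matching y values: none (0 points).
  x = 11: rhs = 15, matching y values: none (0 points).
  x = 12: rhs = 7, matching y values: 8, 11 (2 points).
  x = 13: rhs = 14, matching y values: none (0 points).
  x = 14: rhs = 4, matching y values: 2, 17 (2 points).
  x = 15: rhs = 2, matching y values: none (0 points).
  x = 16: rhs = 14, matching y values: none (0 points).
  x = 17: rhs = 8, matching y values: none (0 points).
  x = 18: rhs = 9, matching y values: 3, 16 (2 points).
Total affine count: 15.
Full point count |E(F_19)| = 15 + 1 = 16.
Hasse bound: |16 − (19+1)| = |-4| = 4 ≤ 2√19 ≈ 8.7178 ✓.


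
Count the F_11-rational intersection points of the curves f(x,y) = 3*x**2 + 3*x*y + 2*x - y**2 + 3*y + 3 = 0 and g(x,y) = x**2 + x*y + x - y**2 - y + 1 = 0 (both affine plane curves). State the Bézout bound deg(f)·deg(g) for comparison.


Common zeros: ∅; count = 0; Bézout bound = 4.

deg(f) = 2, deg(g) = 2, so Bézout bound = 4.
Scan x ∈ F_11. For each x, list the y ∈ F_11 with f(x, y) ≡ 0 and those with g(x, y) ≡ 0 (mod 11); the common zeros in that column are the intersection.
  x = 0: f ≡ 0 at y ∈ ∅; g ≡ 0 at y ∈ {3, 7}; common: ∅.
  x = 1: f ≡ 0 at y ∈ ∅; g ≡ 0 at y ∈ {5, 6}; common: ∅.
  x = 2: f ≡ 0 at y ∈ {2, 7}; g ≡ 0 at y ∈ ∅; common: ∅.
  x = 3: f ≡ 0 at y ∈ ∅; g ≡ 0 at y ∈ {6, 7}; common: ∅.
  x = 4: f ≡ 0 at y ∈ ∅; g ≡ 0 at y ∈ {5, 9}; common: ∅.
  x = 5: f ≡ 0 at y ∈ {0, 7}; g ≡ 0 at y ∈ ∅; common: ∅.
  x = 6: f ≡ 0 at y ∈ {1, 9}; g ≡ 0 at y ∈ ∅; common: ∅.
  x = 7: f ≡ 0 at y ∈ {1}; g ≡ 0 at y ∈ {3}; common: ∅.
  x = 8: f ≡ 0 at y ∈ {8}; g ≡ 0 at y ∈ {9}; common: ∅.
  x = 9: f ≡ 0 at y ∈ {0, 8}; g ≡ 0 at y ∈ ∅; common: ∅.
  x = 10: f ≡ 0 at y ∈ {2, 9}; g ≡ 0 at y ∈ ∅; common: ∅.
Collecting: common zeros = ∅, so the count is 0.
Comparison with the Bézout bound: 0 ≤ 4 = deg(f)·deg(g), as expected for curves with no common component (the affine F_11-count falls short of the bound because intersections may lie at infinity, over extension fields, or carry multiplicity).


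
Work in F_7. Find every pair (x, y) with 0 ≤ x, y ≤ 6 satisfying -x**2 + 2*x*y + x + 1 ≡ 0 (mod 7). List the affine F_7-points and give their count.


Affine F_7-points: {(1, 3), (2, 2), (3, 2), (4, 4), (5, 4), (6, 3)}; count = 6.

For each of the 49 pairs (x, y) ∈ F_7², evaluate f(x, y) mod 7. Record the zeros.
  x = 0: [0↦1, 1↦1, 2↦1, 3↦1, 4↦1, 5↦1, 6↦1]  zeros at y ∈ ∅
  x = 1: [0↦1, 1↦3, 2↦5, 3↦0, 4↦2, 5↦4, 6↦6]  zeros at y ∈ {3}
  x = 2: [0↦6, 1↦3, 2↦0, 3↦4, 4↦1, 5↦5, 6↦2]  zeros at y ∈ {2}
  x = 3: [0↦2, 1↦1, 2↦0, 3↦6, 4↦5, 5↦4, 6↦3]  zeros at y ∈ {2}
  x = 4: [0↦3, 1↦4, 2↦5, 3↦6, 4↦0, 5↦1, 6↦2]  zeros at y ∈ {4}
  x = 5: [0↦2, 1↦5, 2↦1, 3↦4, 4↦0, 5↦3, 6↦6]  zeros at y ∈ {4}
  x = 6: [0↦6, 1↦4, 2↦2, 3↦0, 4↦5, 5↦3, 6↦1]  zeros at y ∈ {3}
Collecting zeros: affine points = {(1, 3), (2, 2), (3, 2), (4, 4), (5, 4), (6, 3)}.
Total count |C(F_7)_aff| = 6.


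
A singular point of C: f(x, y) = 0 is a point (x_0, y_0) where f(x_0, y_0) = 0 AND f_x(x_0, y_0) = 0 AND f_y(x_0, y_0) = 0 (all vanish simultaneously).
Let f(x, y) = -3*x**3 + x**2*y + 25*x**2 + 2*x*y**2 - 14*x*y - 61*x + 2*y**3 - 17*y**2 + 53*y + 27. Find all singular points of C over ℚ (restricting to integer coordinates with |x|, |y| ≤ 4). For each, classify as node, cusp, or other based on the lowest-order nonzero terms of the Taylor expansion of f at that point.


Singular points: {(3, 2)}; classification: cusp.

Compute partial derivatives:
  f_x = -9*x**2 + 2*x*y + 50*x + 2*y**2 - 14*y - 61.
  f_y = x**2 + 4*x*y - 14*x + 6*y**2 - 34*y + 53.
Scan x_0 ∈ {−4, ..., 4}. For each x_0, f_y(x_0, y) is a polynomial in y; find its integer roots y ∈ {−4, ..., 4}, then test f_x and f at those candidates.
  x = -4: f_y(-4, y) = 6*y**2 - 50*y + 125; no integer root y with |y| ≤ 4.
  x = -3: f_y(-3, y) = 6*y**2 - 46*y + 104; no integer root y with |y| ≤ 4.
  x = -2: f_y(-2, y) = 6*y**2 - 42*y + 85; no integer root y with |y| ≤ 4.
  x = -1: f_y(-1, y) = 6*y**2 - 38*y + 68; no integer root y with |y| ≤ 4.
  x = 0: f_y(0, y) = 6*y**2 - 34*y + 53; no integer root y with |y| ≤ 4.
  x = 1: f_y(1, y) = 6*y**2 - 30*y + 40; no integer root y with |y| ≤ 4.
  x = 2: f_y(2, y) = 6*y**2 - 26*y + 29; no integer root y with |y| ≤ 4.
  x = 3: f_y(3, y) = 6*y**2 - 22*y + 20; vanishes at y ∈ {2}. (3, 2): f_x = 0, f = 0 — SINGULAR.
  x = 4: f_y(4, y) = 6*y**2 - 18*y + 13; no integer root y with |y| ≤ 4.
Only singular point on the grid: (3, 2).
Classify: substitute x = 3 + u, y = 2 + v and expand: f = -3*u**3 + u**2*v + 2*u*v**2 + 2*v**3 + v**2.
No constant or linear terms (consistent with a singular point). Quadratic part: v**2. Cubic part: -3*u**3 + u**2*v + 2*u*v**2 + 2*v**3.
The quadratic part v**2 is a perfect square, so there is a single (double) tangent line v = 0, i.e. y = 2. Restricting the cubic part to that line (v = 0) leaves -3*u**3 ≠ 0, so f is not divisible by v and the branch is v² ≈ 3*u**3 to lowest order — this is a cusp.
Classification: cusp.


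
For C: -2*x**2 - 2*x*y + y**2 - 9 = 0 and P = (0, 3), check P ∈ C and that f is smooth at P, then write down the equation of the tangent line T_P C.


Tangent line at P: -6*x + 6*y - 18 = 0.

Step 1: f(0, 3) = 0, so P lies on C.
Step 2: partial derivatives
  f_x(x, y) = -4*x - 2*y, f_y(x, y) = -2*x + 2*y.
  f_x(P) = -6, f_y(P) = 6 (gradient nonzero, so P is smooth).
Step 3: tangent line at P: -6·(x − 0) + 6·(y − 3) = 0.
Expanding: -6*x + 6*y - 18 = 0.


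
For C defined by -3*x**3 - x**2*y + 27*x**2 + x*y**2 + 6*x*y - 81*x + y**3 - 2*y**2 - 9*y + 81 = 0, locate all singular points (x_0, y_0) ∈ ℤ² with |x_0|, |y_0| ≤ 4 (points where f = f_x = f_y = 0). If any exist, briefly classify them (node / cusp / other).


Singular points: {(3, 0)}; classification: cusp.

Compute partial derivatives:
  f_x = -9*x**2 - 2*x*y + 54*x + y**2 + 6*y - 81.
  f_y = -x**2 + 2*x*y + 6*x + 3*y**2 - 4*y - 9.
Scan x_0 ∈ {−4, ..., 4}. For each x_0, f_y(x_0, y) is a polynomial in y; find its integer roots y ∈ {−4, ..., 4}, then test f_x and f at those candidates.
  x = -4: f_y(-4, y) = 3*y**2 - 12*y - 49; no integer root y with |y| ≤ 4.
  x = -3: f_y(-3, y) = 3*y**2 - 10*y - 36; no integer root y with |y| ≤ 4.
  x = -2: f_y(-2, y) = 3*y**2 - 8*y - 25; no integer root y with |y| ≤ 4.
  x = -1: f_y(-1, y) = 3*y**2 - 6*y - 16; no integer root y with |y| ≤ 4.
  x = 0: f_y(0, y) = 3*y**2 - 4*y - 9; no integer root y with |y| ≤ 4.
  x = 1: f_y(1, y) = 3*y**2 - 2*y - 4; no integer root y with |y| ≤ 4.
  x = 2: f_y(2, y) = 3*y**2 - 1; no integer root y with |y| ≤ 4.
  x = 3: f_y(3, y) = 3*y**2 + 2*y; vanishes at y ∈ {0}. (3, 0): f_x = 0, f = 0 — SINGULAR.
  x = 4: f_y(4, y) = 3*y**2 + 4*y - 1; no integer root y with |y| ≤ 4.
Only singular point on the grid: (3, 0).
Classify: substitute x = 3 + u, y = 0 + v and expand: f = -3*u**3 - u**2*v + u*v**2 + v**3 + v**2.
No constant or linear terms (consistent with a singular point). Quadratic part: v**2. Cubic part: -3*u**3 - u**2*v + u*v**2 + v**3.
The quadratic part v**2 is a perfect square, so there is a single (double) tangent line v = 0, i.e. y = 0. Restricting the cubic part to that line (v = 0) leaves -3*u**3 ≠ 0, so f is not divisible by v and the branch is v² ≈ 3*u**3 to lowest order — this is a cusp.
Classification: cusp.
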